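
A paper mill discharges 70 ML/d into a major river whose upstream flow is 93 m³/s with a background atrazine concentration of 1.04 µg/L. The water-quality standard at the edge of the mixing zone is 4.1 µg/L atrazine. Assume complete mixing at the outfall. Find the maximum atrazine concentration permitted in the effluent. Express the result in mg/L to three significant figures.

0.355 mg/L

70 ML/d = 0.8102 m³/s.
1.04 µg/L = 0.00104 mg/L.
4.1 µg/L = 0.0041 mg/L.
Mass balance: 0.0041·93.81 = 0.8102·Cₑ + 93·0.00104.
Cₑ = (0.3846 − 0.09672) / 0.8102 = 0.3554 mg/L.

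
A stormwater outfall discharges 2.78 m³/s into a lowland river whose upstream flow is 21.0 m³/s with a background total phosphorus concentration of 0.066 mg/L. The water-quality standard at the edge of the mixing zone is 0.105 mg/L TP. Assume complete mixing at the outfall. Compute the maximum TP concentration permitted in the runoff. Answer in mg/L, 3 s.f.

Mass balance: 0.105·23.78 = 2.78·Cₑ + 21·0.066.
Cₑ = (2.497 − 1.386) / 2.78 = 0.3996 mg/L.

0.400 mg/L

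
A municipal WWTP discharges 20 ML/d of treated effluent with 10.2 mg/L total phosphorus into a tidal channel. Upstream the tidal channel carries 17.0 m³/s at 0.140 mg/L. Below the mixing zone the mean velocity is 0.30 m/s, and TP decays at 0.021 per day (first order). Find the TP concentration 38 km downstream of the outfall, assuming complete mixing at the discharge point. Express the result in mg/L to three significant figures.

0.267 mg/L

20 ML/d = 0.2315 m³/s.
After complete mixing, C₀ = (0.2315·10.2 + 17·0.14) / 17.23 = 0.2751 mg/L.
Travel time t = 3.8e+04 m / 0.30 m/s = 1.267e+05 s = 1.466 d.
C = 0.2751·exp(−0.021·1.466) = 0.2751·0.9697 = 0.2668 mg/L.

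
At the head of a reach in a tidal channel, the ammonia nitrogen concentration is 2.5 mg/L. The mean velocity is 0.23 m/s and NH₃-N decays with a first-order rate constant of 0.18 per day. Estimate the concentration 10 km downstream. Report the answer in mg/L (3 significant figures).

2.28 mg/L

Travel time t = 10 km / 0.23 m/s = 1e+04/0.23 = 4.348e+04 s = 0.5032 d.
First-order decay: C = 2.5·exp(−0.18·0.5032) = 2.5·0.9134 = 2.284 mg/L.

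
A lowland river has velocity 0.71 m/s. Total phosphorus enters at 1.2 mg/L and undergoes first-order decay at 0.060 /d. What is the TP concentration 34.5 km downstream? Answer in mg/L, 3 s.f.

Travel time t = 34.5 km / 0.71 m/s = 3.45e+04/0.71 = 4.859e+04 s = 0.5624 d.
First-order decay: C = 1.2·exp(−0.060·0.5624) = 1.2·0.9668 = 1.16 mg/L.

1.16 mg/L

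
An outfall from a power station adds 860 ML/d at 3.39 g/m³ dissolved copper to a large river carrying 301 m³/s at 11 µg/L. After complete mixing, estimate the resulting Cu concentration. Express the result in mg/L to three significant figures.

0.119 mg/L

860 ML/d = 9.954 m³/s.
11 µg/L = 0.011 mg/L.
By mass balance at complete mixing, C = (9.954·3.39 + 301·0.011) / (9.954 + 301) = 37.05/311 = 0.1192 mg/L.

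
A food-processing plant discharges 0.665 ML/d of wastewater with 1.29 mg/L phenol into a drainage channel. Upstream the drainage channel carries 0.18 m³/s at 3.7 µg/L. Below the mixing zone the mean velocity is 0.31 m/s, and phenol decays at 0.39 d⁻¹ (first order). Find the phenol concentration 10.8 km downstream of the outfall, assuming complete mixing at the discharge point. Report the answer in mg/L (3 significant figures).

0.0482 mg/L

0.665 ML/d = 0.007697 m³/s.
3.7 µg/L = 0.0037 mg/L.
After complete mixing, C₀ = (0.007697·1.29 + 0.18·0.0037) / 0.1877 = 0.05645 mg/L.
Travel time t = 1.08e+04 m / 0.31 m/s = 3.484e+04 s = 0.4032 d.
C = 0.05645·exp(−0.39·0.4032) = 0.05645·0.8545 = 0.04823 mg/L.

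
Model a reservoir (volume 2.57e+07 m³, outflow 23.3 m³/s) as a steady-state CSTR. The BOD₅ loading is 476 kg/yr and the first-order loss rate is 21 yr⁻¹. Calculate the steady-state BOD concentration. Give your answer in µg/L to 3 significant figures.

Outflow Q = 23.3 m³/s × 3.156e+07 s/yr = 7.353e+08 m³/yr.
Steady-state CSTR mass balance: W = Q·C + k·V·C, so C = W/(Q + kV).
Q + kV = 7.353e+08 + 21·2.57e+07 = 1.275e+09 m³/yr.
C = 476/1.275e+09 = 3.733e-07 kg/m³ = 0.0003733 mg/L = 0.3733 µg/L.

0.373 µg/L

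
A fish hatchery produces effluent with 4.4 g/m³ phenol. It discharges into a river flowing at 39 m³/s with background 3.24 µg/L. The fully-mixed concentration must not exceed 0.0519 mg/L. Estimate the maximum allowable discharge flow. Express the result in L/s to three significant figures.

3.24 µg/L = 0.00324 mg/L.
Mass balance at complete mixing: C_std·(Q_w + Q_r) = Q_w·C_e + Q_r·C_b.
Rearranging, Q_w = Q_r·(C_std − C_b)/(C_e − C_std) = 39·(0.0519 − 0.00324) / (4.4 − 0.0519) = 0.4365 m³/s.
= 436.5 L/s.

436 L/s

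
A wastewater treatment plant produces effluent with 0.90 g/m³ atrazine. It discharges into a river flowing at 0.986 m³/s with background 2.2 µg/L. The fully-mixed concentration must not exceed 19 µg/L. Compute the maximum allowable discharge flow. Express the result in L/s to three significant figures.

18.8 L/s

2.2 µg/L = 0.0022 mg/L.
19 µg/L = 0.019 mg/L.
Mass balance at complete mixing: C_std·(Q_w + Q_r) = Q_w·C_e + Q_r·C_b.
Rearranging, Q_w = Q_r·(C_std − C_b)/(C_e − C_std) = 0.986·(0.019 − 0.0022) / (0.9 − 0.019) = 0.0188 m³/s.
= 18.8 L/s.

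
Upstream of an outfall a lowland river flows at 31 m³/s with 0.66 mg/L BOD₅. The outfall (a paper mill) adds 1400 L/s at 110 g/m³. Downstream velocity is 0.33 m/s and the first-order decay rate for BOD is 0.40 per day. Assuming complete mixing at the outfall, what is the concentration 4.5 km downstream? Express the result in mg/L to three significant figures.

5.06 mg/L

1400 L/s = 1.4 m³/s.
After complete mixing, C₀ = (1.4·110 + 31·0.66) / 32.4 = 5.385 mg/L.
Travel time t = 4500 m / 0.33 m/s = 1.364e+04 s = 0.1578 d.
C = 5.385·exp(−0.40·0.1578) = 5.385·0.9388 = 5.055 mg/L.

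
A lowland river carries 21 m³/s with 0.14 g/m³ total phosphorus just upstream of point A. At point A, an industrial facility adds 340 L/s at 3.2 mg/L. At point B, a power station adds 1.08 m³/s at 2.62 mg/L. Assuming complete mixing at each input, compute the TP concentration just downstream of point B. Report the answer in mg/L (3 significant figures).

340 L/s = 0.34 m³/s.
After input A: C = (21·0.14 + 0.34·3.2) / 21.34 = 0.1888 mg/L.
After input B: C = (21.34·0.1888 + 1.08·2.62) / 22.42 = 0.3059 mg/L.

0.306 mg/L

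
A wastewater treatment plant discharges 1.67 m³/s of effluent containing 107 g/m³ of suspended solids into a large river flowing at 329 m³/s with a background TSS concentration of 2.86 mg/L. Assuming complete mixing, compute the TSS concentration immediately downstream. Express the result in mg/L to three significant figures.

Conservation of mass across the mixing zone: C = (1.67·107 + 329·2.86) / (1.67 + 329) = 1120/330.7 = 3.386 mg/L.

3.39 mg/L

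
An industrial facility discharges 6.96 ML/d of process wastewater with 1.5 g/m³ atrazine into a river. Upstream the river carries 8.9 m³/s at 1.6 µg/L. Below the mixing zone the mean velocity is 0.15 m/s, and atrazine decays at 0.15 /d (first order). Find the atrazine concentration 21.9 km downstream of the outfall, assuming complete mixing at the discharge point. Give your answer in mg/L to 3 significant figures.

6.96 ML/d = 0.08056 m³/s.
1.6 µg/L = 0.0016 mg/L.
After complete mixing, C₀ = (0.08056·1.5 + 8.9·0.0016) / 8.981 = 0.01504 mg/L.
Travel time t = 2.19e+04 m / 0.15 m/s = 1.46e+05 s = 1.69 d.
C = 0.01504·exp(−0.15·1.69) = 0.01504·0.7761 = 0.01167 mg/L.

0.0117 mg/L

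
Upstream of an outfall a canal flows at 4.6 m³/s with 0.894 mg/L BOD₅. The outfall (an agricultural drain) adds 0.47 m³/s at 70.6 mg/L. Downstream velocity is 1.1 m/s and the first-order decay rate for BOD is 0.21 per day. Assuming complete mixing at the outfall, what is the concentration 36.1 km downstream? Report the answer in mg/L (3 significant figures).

6.79 mg/L

After complete mixing, C₀ = (0.47·70.6 + 4.6·0.894) / 5.07 = 7.356 mg/L.
Travel time t = 3.61e+04 m / 1.1 m/s = 3.282e+04 s = 0.3798 d.
C = 7.356·exp(−0.21·0.3798) = 7.356·0.9233 = 6.792 mg/L.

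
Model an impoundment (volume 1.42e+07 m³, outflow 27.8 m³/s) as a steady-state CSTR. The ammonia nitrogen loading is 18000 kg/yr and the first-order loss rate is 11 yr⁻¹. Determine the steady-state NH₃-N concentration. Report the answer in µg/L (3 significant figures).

Outflow Q = 27.8 m³/s × 3.156e+07 s/yr = 8.773e+08 m³/yr.
Steady-state CSTR mass balance: W = Q·C + k·V·C, so C = W/(Q + kV).
Q + kV = 8.773e+08 + 11·1.42e+07 = 1.034e+09 m³/yr.
C = 18000/1.034e+09 = 1.742e-05 kg/m³ = 0.01742 mg/L = 17.42 µg/L.

17.4 µg/L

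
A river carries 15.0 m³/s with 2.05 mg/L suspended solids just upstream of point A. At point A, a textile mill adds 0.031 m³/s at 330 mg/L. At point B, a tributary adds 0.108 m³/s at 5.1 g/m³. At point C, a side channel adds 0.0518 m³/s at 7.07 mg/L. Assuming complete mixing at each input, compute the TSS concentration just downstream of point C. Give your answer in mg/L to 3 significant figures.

After input A: C = (15·2.05 + 0.031·330) / 15.03 = 2.726 mg/L.
After input B: C = (15.03·2.726 + 0.108·5.1) / 15.14 = 2.743 mg/L.
After input C: C = (15.14·2.743 + 0.0518·7.07) / 15.19 = 2.758 mg/L.

2.76 mg/L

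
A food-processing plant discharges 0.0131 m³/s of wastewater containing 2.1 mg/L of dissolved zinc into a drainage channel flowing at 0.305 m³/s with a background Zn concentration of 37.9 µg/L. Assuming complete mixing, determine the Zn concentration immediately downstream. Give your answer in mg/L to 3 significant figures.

37.9 µg/L = 0.0379 mg/L.
By mass balance at complete mixing, C = (0.0131·2.1 + 0.305·0.0379) / (0.0131 + 0.305) = 0.03907/0.3181 = 0.1228 mg/L.

0.123 mg/L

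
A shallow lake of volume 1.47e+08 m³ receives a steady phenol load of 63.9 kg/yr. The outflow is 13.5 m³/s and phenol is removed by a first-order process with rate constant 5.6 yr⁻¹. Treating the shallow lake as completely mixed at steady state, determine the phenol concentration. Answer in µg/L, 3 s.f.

0.0512 µg/L

Outflow Q = 13.5 m³/s × 3.156e+07 s/yr = 4.26e+08 m³/yr.
Steady-state CSTR mass balance: W = Q·C + k·V·C, so C = W/(Q + kV).
Q + kV = 4.26e+08 + 5.6·1.47e+08 = 1.249e+09 m³/yr.
C = 63.9/1.249e+09 = 5.115e-08 kg/m³ = 5.115e-05 mg/L = 0.05115 µg/L.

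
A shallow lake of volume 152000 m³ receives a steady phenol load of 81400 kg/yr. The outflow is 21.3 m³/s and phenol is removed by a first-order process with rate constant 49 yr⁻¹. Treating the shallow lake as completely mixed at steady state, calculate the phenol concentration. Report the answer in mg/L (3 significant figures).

0.120 mg/L

Outflow Q = 21.3 m³/s × 3.156e+07 s/yr = 6.722e+08 m³/yr.
Steady-state CSTR mass balance: W = Q·C + k·V·C, so C = W/(Q + kV).
Q + kV = 6.722e+08 + 49·152000 = 6.796e+08 m³/yr.
C = 81400/6.796e+08 = 0.0001198 kg/m³ = 0.1198 mg/L.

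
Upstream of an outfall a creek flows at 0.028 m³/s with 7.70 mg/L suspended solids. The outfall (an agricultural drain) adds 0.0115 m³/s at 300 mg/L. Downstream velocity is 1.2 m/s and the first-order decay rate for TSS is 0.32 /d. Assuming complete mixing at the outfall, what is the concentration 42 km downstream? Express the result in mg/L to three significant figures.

After complete mixing, C₀ = (0.0115·300 + 0.028·7.7) / 0.0395 = 92.8 mg/L.
Travel time t = 4.2e+04 m / 1.2 m/s = 3.5e+04 s = 0.4051 d.
C = 92.8·exp(−0.32·0.4051) = 92.8·0.8784 = 81.52 mg/L.

81.5 mg/L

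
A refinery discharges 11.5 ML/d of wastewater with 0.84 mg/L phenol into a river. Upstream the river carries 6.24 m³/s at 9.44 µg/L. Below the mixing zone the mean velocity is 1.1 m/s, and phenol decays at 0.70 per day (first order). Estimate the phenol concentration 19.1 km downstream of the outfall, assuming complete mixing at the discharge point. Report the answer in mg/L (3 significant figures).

11.5 ML/d = 0.1331 m³/s.
9.44 µg/L = 0.00944 mg/L.
After complete mixing, C₀ = (0.1331·0.84 + 6.24·0.00944) / 6.373 = 0.02679 mg/L.
Travel time t = 1.91e+04 m / 1.1 m/s = 1.736e+04 s = 0.201 d.
C = 0.02679·exp(−0.70·0.201) = 0.02679·0.8688 = 0.02327 mg/L.

0.0233 mg/L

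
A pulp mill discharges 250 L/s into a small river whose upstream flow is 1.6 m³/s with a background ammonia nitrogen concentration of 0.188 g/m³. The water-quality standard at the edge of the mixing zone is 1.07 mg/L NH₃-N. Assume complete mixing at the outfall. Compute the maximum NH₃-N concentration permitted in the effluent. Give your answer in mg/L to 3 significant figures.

6.71 mg/L

250 L/s = 0.25 m³/s.
Mass balance: 1.07·1.85 = 0.25·Cₑ + 1.6·0.188.
Cₑ = (1.98 − 0.3008) / 0.25 = 6.715 mg/L.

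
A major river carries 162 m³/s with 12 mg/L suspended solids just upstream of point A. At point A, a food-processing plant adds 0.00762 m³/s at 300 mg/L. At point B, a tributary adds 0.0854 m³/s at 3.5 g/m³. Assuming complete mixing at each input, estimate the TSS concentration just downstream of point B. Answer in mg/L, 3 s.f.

12.0 mg/L

After input A: C = (162·12 + 0.00762·300) / 162 = 12.01 mg/L.
After input B: C = (162·12.01 + 0.0854·3.5) / 162.1 = 12.01 mg/L.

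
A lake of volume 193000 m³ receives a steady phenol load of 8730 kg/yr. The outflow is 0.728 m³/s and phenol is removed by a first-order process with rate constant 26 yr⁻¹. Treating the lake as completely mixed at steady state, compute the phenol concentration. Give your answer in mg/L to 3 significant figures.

Outflow Q = 0.728 m³/s × 3.156e+07 s/yr = 2.297e+07 m³/yr.
Steady-state CSTR mass balance: W = Q·C + k·V·C, so C = W/(Q + kV).
Q + kV = 2.297e+07 + 26·193000 = 2.799e+07 m³/yr.
C = 8730/2.799e+07 = 0.0003119 kg/m³ = 0.3119 mg/L.

0.312 mg/L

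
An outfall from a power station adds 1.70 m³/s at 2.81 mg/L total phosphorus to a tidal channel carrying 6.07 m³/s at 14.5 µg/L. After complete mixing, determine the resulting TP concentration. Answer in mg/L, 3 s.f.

14.5 µg/L = 0.0145 mg/L.
Flow-weighted mixing gives C = (1.7·2.81 + 6.07·0.0145) / (1.7 + 6.07) = 4.865/7.77 = 0.6261 mg/L.

0.626 mg/L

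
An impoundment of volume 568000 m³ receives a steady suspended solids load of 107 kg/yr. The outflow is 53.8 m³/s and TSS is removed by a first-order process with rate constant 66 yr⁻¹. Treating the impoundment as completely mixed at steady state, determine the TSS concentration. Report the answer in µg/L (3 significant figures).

Outflow Q = 53.8 m³/s × 3.156e+07 s/yr = 1.698e+09 m³/yr.
Steady-state CSTR mass balance: W = Q·C + k·V·C, so C = W/(Q + kV).
Q + kV = 1.698e+09 + 66·568000 = 1.735e+09 m³/yr.
C = 107/1.735e+09 = 6.166e-08 kg/m³ = 6.166e-05 mg/L = 0.06166 µg/L.

0.0617 µg/L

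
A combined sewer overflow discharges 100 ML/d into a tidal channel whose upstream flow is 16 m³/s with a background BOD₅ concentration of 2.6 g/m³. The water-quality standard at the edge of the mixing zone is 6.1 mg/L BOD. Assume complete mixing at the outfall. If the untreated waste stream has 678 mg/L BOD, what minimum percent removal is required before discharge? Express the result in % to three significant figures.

92.0 %

100 ML/d = 1.157 m³/s.
Mass balance: 6.1·17.16 = 1.157·Cₑ + 16·2.6.
Cₑ = (104.7 − 41.6) / 1.157 = 54.48 mg/L.
Required removal = 1 − 54.48/678 = 91.96 %.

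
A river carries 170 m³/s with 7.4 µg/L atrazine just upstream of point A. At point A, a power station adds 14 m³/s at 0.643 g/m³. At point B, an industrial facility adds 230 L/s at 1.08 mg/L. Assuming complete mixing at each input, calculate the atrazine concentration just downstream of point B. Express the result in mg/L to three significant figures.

0.0570 mg/L

7.4 µg/L = 0.0074 mg/L.
After input A: C = (170·0.0074 + 14·0.643) / 184 = 0.05576 mg/L.
230 L/s = 0.23 m³/s.
After input B: C = (184·0.05576 + 0.23·1.08) / 184.2 = 0.05704 mg/L.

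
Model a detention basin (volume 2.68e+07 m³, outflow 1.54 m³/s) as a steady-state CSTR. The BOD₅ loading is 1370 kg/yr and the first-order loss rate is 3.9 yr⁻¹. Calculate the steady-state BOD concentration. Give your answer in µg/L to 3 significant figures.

Outflow Q = 1.54 m³/s × 3.156e+07 s/yr = 4.86e+07 m³/yr.
Steady-state CSTR mass balance: W = Q·C + k·V·C, so C = W/(Q + kV).
Q + kV = 4.86e+07 + 3.9·2.68e+07 = 1.531e+08 m³/yr.
C = 1370/1.531e+08 = 8.947e-06 kg/m³ = 0.008947 mg/L = 8.947 µg/L.

8.95 µg/L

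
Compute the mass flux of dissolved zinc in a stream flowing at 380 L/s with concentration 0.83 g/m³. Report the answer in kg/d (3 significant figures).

27.3 kg/d

380 L/s = 0.38 m³/s.
Mass flux = Q·C = 0.38 m³/s × 0.83 g/m³ = 0.3154 g/s.
= 0.3154 g/s × 86.4 = 27.25 kg/d.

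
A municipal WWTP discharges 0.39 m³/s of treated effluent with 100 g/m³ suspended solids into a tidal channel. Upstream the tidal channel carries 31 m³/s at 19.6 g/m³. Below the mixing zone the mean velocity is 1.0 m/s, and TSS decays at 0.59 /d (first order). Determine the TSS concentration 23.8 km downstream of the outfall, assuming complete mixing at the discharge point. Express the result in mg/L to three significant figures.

After complete mixing, C₀ = (0.39·100 + 31·19.6) / 31.39 = 20.6 mg/L.
Travel time t = 2.38e+04 m / 1.0 m/s = 2.38e+04 s = 0.2755 d.
C = 20.6·exp(−0.59·0.2755) = 20.6·0.85 = 17.51 mg/L.

17.5 mg/L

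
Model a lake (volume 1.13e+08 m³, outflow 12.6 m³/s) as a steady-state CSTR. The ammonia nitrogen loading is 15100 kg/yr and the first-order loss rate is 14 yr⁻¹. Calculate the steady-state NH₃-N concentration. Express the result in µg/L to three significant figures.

Outflow Q = 12.6 m³/s × 3.156e+07 s/yr = 3.976e+08 m³/yr.
Steady-state CSTR mass balance: W = Q·C + k·V·C, so C = W/(Q + kV).
Q + kV = 3.976e+08 + 14·1.13e+08 = 1.98e+09 m³/yr.
C = 15100/1.98e+09 = 7.628e-06 kg/m³ = 0.007628 mg/L = 7.628 µg/L.

7.63 µg/L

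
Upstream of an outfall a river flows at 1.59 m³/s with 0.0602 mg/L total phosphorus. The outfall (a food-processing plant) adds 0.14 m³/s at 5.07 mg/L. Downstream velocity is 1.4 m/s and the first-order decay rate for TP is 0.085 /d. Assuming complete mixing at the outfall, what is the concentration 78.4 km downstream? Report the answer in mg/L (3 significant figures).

0.441 mg/L

After complete mixing, C₀ = (0.14·5.07 + 1.59·0.0602) / 1.73 = 0.4656 mg/L.
Travel time t = 7.84e+04 m / 1.4 m/s = 5.6e+04 s = 0.6481 d.
C = 0.4656·exp(−0.085·0.6481) = 0.4656·0.9464 = 0.4407 mg/L.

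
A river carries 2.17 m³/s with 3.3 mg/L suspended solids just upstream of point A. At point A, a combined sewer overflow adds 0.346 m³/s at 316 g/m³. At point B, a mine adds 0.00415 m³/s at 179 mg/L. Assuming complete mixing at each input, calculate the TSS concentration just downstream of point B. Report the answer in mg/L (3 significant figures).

46.5 mg/L

After input A: C = (2.17·3.3 + 0.346·316) / 2.516 = 46.3 mg/L.
After input B: C = (2.516·46.3 + 0.00415·179) / 2.52 = 46.52 mg/L.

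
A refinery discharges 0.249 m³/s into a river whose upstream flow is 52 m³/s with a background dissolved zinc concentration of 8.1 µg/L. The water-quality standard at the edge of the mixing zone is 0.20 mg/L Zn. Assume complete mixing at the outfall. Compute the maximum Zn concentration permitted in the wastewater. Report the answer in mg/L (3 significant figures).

8.1 µg/L = 0.0081 mg/L.
Mass balance: 0.2·52.25 = 0.249·Cₑ + 52·0.0081.
Cₑ = (10.45 − 0.4212) / 0.249 = 40.28 mg/L.

40.3 mg/L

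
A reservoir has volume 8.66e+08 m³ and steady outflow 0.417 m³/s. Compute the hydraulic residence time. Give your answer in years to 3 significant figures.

65.8 yr

Q = 0.417 m³/s × 3.156e+07 s/yr = 1.316e+07 m³/yr.
Hydraulic residence time τ = V/Q = 8.66e+08/1.316e+07 = 65.81 yr.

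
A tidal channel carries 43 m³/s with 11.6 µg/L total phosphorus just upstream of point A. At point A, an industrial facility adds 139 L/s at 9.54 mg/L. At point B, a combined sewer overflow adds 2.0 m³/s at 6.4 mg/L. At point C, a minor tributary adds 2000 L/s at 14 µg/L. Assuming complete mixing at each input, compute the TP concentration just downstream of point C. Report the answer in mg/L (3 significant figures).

11.6 µg/L = 0.0116 mg/L.
139 L/s = 0.139 m³/s.
After input A: C = (43·0.0116 + 0.139·9.54) / 43.14 = 0.0423 mg/L.
After input B: C = (43.14·0.0423 + 2·6.4) / 45.14 = 0.324 mg/L.
2000 L/s = 2 m³/s.
14 µg/L = 0.014 mg/L.
After input C: C = (45.14·0.324 + 2·0.014) / 47.14 = 0.3108 mg/L.

0.311 mg/L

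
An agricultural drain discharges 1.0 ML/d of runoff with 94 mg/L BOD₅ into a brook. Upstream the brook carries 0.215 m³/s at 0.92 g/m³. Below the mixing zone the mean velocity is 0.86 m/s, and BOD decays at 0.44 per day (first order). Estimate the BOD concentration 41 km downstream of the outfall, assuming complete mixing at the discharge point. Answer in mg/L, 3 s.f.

1.0 ML/d = 0.01157 m³/s.
After complete mixing, C₀ = (0.01157·94 + 0.215·0.92) / 0.2266 = 5.675 mg/L.
Travel time t = 4.1e+04 m / 0.86 m/s = 4.767e+04 s = 0.5518 d.
C = 5.675·exp(−0.44·0.5518) = 5.675·0.7844 = 4.452 mg/L.

4.45 mg/L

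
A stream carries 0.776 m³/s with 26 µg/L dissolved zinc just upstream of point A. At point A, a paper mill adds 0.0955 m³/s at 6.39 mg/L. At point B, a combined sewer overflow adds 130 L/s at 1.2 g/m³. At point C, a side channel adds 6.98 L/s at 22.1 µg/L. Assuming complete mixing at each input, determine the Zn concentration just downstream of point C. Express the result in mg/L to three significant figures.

0.780 mg/L

26 µg/L = 0.026 mg/L.
After input A: C = (0.776·0.026 + 0.0955·6.39) / 0.8715 = 0.7234 mg/L.
130 L/s = 0.13 m³/s.
After input B: C = (0.8715·0.7234 + 0.13·1.2) / 1.002 = 0.7852 mg/L.
6.98 L/s = 0.00698 m³/s.
22.1 µg/L = 0.0221 mg/L.
After input C: C = (1.002·0.7852 + 0.00698·0.0221) / 1.008 = 0.78 mg/L.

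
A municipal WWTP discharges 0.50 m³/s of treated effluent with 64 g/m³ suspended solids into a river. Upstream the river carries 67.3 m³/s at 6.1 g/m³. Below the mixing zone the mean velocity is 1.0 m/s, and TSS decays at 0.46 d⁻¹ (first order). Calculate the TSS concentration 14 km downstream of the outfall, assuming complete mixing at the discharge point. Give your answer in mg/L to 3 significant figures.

6.06 mg/L

After complete mixing, C₀ = (0.5·64 + 67.3·6.1) / 67.8 = 6.527 mg/L.
Travel time t = 1.4e+04 m / 1.0 m/s = 1.4e+04 s = 0.162 d.
C = 6.527·exp(−0.46·0.162) = 6.527·0.9282 = 6.058 mg/L.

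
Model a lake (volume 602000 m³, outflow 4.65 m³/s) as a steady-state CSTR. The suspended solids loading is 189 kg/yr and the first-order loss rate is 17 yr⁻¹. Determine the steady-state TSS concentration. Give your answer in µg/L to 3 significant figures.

Outflow Q = 4.65 m³/s × 3.156e+07 s/yr = 1.467e+08 m³/yr.
Steady-state CSTR mass balance: W = Q·C + k·V·C, so C = W/(Q + kV).
Q + kV = 1.467e+08 + 17·602000 = 1.57e+08 m³/yr.
C = 189/1.57e+08 = 1.204e-06 kg/m³ = 0.001204 mg/L = 1.204 µg/L.

1.20 µg/L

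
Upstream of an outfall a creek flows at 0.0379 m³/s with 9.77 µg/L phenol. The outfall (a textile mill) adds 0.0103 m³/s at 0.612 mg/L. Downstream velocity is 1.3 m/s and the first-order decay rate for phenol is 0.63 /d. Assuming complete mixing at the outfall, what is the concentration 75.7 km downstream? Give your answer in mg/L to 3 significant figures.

0.0906 mg/L

9.77 µg/L = 0.00977 mg/L.
After complete mixing, C₀ = (0.0103·0.612 + 0.0379·0.00977) / 0.0482 = 0.1385 mg/L.
Travel time t = 7.57e+04 m / 1.3 m/s = 5.823e+04 s = 0.674 d.
C = 0.1385·exp(−0.63·0.674) = 0.1385·0.654 = 0.09056 mg/L.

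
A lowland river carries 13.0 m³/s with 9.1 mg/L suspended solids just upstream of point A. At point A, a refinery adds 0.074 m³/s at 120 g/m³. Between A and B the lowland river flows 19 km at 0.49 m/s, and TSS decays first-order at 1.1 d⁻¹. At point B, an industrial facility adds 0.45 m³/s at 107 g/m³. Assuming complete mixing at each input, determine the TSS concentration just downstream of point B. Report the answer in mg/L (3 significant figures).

After input A: C = (13·9.1 + 0.074·120) / 13.07 = 9.728 mg/L.
Over the 19 km reach to input B (t = 3.878e+04 s = 0.4488 d), decay gives C = 9.728·exp(−1.1·0.4488) = 5.938 mg/L.
After input B: C = (13.07·5.938 + 0.45·107) / 13.52 = 9.3 mg/L.

9.30 mg/L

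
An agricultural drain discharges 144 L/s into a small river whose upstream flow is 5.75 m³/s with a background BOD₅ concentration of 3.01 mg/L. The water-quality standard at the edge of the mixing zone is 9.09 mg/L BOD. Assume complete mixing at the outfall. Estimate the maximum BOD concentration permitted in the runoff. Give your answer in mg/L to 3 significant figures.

144 L/s = 0.144 m³/s.
Mass balance: 9.09·5.894 = 0.144·Cₑ + 5.75·3.01.
Cₑ = (53.58 − 17.31) / 0.144 = 251.9 mg/L.

252 mg/L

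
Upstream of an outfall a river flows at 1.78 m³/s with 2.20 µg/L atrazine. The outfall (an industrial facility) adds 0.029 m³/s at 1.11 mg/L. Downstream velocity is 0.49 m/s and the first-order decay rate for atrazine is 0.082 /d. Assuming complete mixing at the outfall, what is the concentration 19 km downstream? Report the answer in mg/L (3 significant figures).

0.0192 mg/L

2.20 µg/L = 0.0022 mg/L.
After complete mixing, C₀ = (0.029·1.11 + 1.78·0.0022) / 1.809 = 0.01996 mg/L.
Travel time t = 1.9e+04 m / 0.49 m/s = 3.878e+04 s = 0.4488 d.
C = 0.01996·exp(−0.082·0.4488) = 0.01996·0.9639 = 0.01924 mg/L.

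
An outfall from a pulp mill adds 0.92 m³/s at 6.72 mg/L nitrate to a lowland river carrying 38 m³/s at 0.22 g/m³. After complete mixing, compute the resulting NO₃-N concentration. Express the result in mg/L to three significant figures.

0.374 mg/L

Conservation of mass across the mixing zone: C = (0.92·6.72 + 38·0.22) / (0.92 + 38) = 14.54/38.92 = 0.3736 mg/L.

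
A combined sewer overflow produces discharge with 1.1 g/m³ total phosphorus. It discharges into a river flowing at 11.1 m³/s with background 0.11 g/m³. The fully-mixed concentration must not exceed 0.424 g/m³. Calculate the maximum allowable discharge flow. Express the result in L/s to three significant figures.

5160 L/s

Mass balance at complete mixing: C_std·(Q_w + Q_r) = Q_w·C_e + Q_r·C_b.
Rearranging, Q_w = Q_r·(C_std − C_b)/(C_e − C_std) = 11.1·(0.424 − 0.11) / (1.1 − 0.424) = 5.156 m³/s.
= 5156 L/s.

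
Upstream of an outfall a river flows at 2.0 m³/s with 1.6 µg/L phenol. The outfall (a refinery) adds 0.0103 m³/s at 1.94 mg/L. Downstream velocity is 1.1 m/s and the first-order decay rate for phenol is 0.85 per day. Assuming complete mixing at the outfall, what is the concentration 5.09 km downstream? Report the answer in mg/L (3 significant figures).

0.0110 mg/L

1.6 µg/L = 0.0016 mg/L.
After complete mixing, C₀ = (0.0103·1.94 + 2·0.0016) / 2.01 = 0.01153 mg/L.
Travel time t = 5090 m / 1.1 m/s = 4627 s = 0.05356 d.
C = 0.01153·exp(−0.85·0.05356) = 0.01153·0.9555 = 0.01102 mg/L.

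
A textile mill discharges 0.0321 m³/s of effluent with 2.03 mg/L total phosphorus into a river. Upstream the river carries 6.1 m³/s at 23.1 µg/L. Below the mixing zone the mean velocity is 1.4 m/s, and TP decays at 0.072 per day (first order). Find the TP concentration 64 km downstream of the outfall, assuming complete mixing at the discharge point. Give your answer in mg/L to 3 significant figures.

23.1 µg/L = 0.0231 mg/L.
After complete mixing, C₀ = (0.0321·2.03 + 6.1·0.0231) / 6.132 = 0.03361 mg/L.
Travel time t = 6.4e+04 m / 1.4 m/s = 4.571e+04 s = 0.5291 d.
C = 0.03361·exp(−0.072·0.5291) = 0.03361·0.9626 = 0.03235 mg/L.

0.0323 mg/L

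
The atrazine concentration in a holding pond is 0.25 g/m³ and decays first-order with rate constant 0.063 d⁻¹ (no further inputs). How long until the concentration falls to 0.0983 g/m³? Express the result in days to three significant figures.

t = ln(C₀/C)/k = ln(0.25/0.0983)/0.063 = 0.9334/0.063 = 14.82 d.

14.8 d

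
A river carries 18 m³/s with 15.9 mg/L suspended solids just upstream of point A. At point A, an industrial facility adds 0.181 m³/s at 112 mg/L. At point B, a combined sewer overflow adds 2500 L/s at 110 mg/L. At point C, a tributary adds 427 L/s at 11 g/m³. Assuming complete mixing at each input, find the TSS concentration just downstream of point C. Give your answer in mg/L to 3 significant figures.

27.8 mg/L

After input A: C = (18·15.9 + 0.181·112) / 18.18 = 16.86 mg/L.
2500 L/s = 2.5 m³/s.
After input B: C = (18.18·16.86 + 2.5·110) / 20.68 = 28.12 mg/L.
427 L/s = 0.427 m³/s.
After input C: C = (20.68·28.12 + 0.427·11) / 21.11 = 27.77 mg/L.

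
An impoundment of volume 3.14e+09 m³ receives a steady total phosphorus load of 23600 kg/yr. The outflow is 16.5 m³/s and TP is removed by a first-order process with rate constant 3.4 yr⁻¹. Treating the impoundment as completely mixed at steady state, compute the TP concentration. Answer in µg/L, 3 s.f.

2.11 µg/L

Outflow Q = 16.5 m³/s × 3.156e+07 s/yr = 5.207e+08 m³/yr.
Steady-state CSTR mass balance: W = Q·C + k·V·C, so C = W/(Q + kV).
Q + kV = 5.207e+08 + 3.4·3.14e+09 = 1.12e+10 m³/yr.
C = 23600/1.12e+10 = 2.108e-06 kg/m³ = 0.002108 mg/L = 2.108 µg/L.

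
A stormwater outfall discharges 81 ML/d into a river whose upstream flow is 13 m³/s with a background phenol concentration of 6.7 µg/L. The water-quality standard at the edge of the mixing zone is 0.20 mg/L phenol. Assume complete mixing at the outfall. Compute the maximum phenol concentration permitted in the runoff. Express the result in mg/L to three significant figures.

2.88 mg/L

81 ML/d = 0.9375 m³/s.
6.7 µg/L = 0.0067 mg/L.
Mass balance: 0.2·13.94 = 0.9375·Cₑ + 13·0.0067.
Cₑ = (2.788 − 0.0871) / 0.9375 = 2.88 mg/L.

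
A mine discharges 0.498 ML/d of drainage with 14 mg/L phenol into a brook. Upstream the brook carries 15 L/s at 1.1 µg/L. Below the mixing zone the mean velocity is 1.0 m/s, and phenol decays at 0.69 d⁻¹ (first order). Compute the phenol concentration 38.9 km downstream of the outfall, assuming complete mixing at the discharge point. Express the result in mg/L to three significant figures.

0.498 ML/d = 0.005764 m³/s.
15 L/s = 0.015 m³/s.
1.1 µg/L = 0.0011 mg/L.
After complete mixing, C₀ = (0.005764·14 + 0.015·0.0011) / 0.02076 = 3.887 mg/L.
Travel time t = 3.89e+04 m / 1.0 m/s = 3.89e+04 s = 0.4502 d.
C = 3.887·exp(−0.69·0.4502) = 3.887·0.733 = 2.849 mg/L.

2.85 mg/L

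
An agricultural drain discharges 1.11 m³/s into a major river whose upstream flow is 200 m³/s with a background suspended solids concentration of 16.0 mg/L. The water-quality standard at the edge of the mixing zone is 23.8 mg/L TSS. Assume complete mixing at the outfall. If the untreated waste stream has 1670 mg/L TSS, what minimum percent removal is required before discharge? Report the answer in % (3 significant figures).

14.4 %

Mass balance: 23.8·201.1 = 1.11·Cₑ + 200·16.
Cₑ = (4786 − 3200) / 1.11 = 1429 mg/L.
Required removal = 1 − 1429/1670 = 14.42 %.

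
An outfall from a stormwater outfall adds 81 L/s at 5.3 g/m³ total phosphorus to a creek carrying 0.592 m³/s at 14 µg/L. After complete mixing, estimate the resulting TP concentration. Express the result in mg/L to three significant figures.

0.650 mg/L

81 L/s = 0.081 m³/s.
14 µg/L = 0.014 mg/L.
Flow-weighted mixing gives C = (0.081·5.3 + 0.592·0.014) / (0.081 + 0.592) = 0.4376/0.673 = 0.6502 mg/L.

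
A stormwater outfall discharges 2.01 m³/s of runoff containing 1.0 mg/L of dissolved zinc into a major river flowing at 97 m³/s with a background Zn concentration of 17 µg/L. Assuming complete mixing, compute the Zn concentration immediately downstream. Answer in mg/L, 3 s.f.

17 µg/L = 0.017 mg/L.
Flow-weighted mixing gives C = (2.01·1 + 97·0.017) / (2.01 + 97) = 3.659/99.01 = 0.03696 mg/L.

0.0370 mg/L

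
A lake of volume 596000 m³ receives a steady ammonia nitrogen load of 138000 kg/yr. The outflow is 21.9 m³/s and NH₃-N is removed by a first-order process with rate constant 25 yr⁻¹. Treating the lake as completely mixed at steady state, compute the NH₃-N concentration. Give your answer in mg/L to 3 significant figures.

Outflow Q = 21.9 m³/s × 3.156e+07 s/yr = 6.911e+08 m³/yr.
Steady-state CSTR mass balance: W = Q·C + k·V·C, so C = W/(Q + kV).
Q + kV = 6.911e+08 + 25·596000 = 7.06e+08 m³/yr.
C = 138000/7.06e+08 = 0.0001955 kg/m³ = 0.1955 mg/L.

0.195 mg/L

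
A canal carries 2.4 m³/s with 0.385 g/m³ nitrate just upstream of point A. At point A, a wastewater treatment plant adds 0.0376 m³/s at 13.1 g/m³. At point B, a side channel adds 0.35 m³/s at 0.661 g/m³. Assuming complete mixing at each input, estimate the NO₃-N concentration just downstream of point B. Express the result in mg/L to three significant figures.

0.591 mg/L

After input A: C = (2.4·0.385 + 0.0376·13.1) / 2.438 = 0.5811 mg/L.
After input B: C = (2.438·0.5811 + 0.35·0.661) / 2.788 = 0.5912 mg/L.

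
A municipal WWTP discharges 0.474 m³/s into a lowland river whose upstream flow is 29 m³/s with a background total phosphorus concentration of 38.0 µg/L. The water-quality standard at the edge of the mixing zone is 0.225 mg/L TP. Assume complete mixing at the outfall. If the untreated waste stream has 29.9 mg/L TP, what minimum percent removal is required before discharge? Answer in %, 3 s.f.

61.0 %

38.0 µg/L = 0.038 mg/L.
Mass balance: 0.225·29.47 = 0.474·Cₑ + 29·0.038.
Cₑ = (6.632 − 1.102) / 0.474 = 11.67 mg/L.
Required removal = 1 − 11.67/29.9 = 60.98 %.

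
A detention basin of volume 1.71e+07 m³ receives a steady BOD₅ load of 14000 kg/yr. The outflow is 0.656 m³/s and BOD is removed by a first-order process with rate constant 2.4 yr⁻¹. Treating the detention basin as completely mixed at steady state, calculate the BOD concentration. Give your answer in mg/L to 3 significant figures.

0.227 mg/L

Outflow Q = 0.656 m³/s × 3.156e+07 s/yr = 2.07e+07 m³/yr.
Steady-state CSTR mass balance: W = Q·C + k·V·C, so C = W/(Q + kV).
Q + kV = 2.07e+07 + 2.4·1.71e+07 = 6.174e+07 m³/yr.
C = 14000/6.174e+07 = 0.0002268 kg/m³ = 0.2268 mg/L.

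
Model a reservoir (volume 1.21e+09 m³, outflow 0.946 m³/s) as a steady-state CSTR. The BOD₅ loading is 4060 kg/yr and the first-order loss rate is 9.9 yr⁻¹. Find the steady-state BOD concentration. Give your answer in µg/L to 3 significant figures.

0.338 µg/L

Outflow Q = 0.946 m³/s × 3.156e+07 s/yr = 2.985e+07 m³/yr.
Steady-state CSTR mass balance: W = Q·C + k·V·C, so C = W/(Q + kV).
Q + kV = 2.985e+07 + 9.9·1.21e+09 = 1.201e+10 m³/yr.
C = 4060/1.201e+10 = 3.381e-07 kg/m³ = 0.0003381 mg/L = 0.3381 µg/L.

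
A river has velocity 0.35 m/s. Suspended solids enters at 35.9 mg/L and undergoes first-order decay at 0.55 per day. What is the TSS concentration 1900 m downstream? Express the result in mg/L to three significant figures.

Travel time t = 1900 m / 0.35 m/s = 1900/0.35 = 5429 s = 0.06283 d.
First-order decay: C = 35.9·exp(−0.55·0.06283) = 35.9·0.966 = 34.68 mg/L.

34.7 mg/L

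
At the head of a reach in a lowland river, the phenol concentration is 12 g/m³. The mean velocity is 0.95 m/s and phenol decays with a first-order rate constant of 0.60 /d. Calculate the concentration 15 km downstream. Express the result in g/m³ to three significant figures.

10.8 g/m³

Travel time t = 15 km / 0.95 m/s = 1.5e+04/0.95 = 1.579e+04 s = 0.1827 d.
First-order decay: C = 12·exp(−0.60·0.1827) = 12·0.8961 = 10.75 g/m³.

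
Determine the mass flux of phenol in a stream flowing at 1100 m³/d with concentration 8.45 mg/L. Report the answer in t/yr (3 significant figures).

3.39 t/yr

1100 m³/d = 0.01273 m³/s.
Mass flux = Q·C = 0.01273 m³/s × 8.45 g/m³ = 0.1076 g/s.
= 0.1076 g/s × 31.56 = 3.395 t/yr.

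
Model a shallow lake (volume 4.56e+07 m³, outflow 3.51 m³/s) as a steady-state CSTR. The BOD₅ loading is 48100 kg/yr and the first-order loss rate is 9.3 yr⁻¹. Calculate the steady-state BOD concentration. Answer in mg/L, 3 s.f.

0.0899 mg/L

Outflow Q = 3.51 m³/s × 3.156e+07 s/yr = 1.108e+08 m³/yr.
Steady-state CSTR mass balance: W = Q·C + k·V·C, so C = W/(Q + kV).
Q + kV = 1.108e+08 + 9.3·4.56e+07 = 5.348e+08 m³/yr.
C = 48100/5.348e+08 = 8.993e-05 kg/m³ = 0.08993 mg/L.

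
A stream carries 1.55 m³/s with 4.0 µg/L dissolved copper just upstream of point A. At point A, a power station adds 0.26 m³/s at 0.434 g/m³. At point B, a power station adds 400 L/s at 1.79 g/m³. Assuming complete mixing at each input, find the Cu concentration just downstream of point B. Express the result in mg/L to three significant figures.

0.378 mg/L

4.0 µg/L = 0.004 mg/L.
After input A: C = (1.55·0.004 + 0.26·0.434) / 1.81 = 0.06577 mg/L.
400 L/s = 0.4 m³/s.
After input B: C = (1.81·0.06577 + 0.4·1.79) / 2.21 = 0.3778 mg/L.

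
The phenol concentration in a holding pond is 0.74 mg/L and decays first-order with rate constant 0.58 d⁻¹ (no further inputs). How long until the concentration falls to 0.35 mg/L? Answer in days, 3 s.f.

1.29 d

t = ln(C₀/C)/k = ln(0.74/0.35)/0.58 = 0.7487/0.58 = 1.291 d.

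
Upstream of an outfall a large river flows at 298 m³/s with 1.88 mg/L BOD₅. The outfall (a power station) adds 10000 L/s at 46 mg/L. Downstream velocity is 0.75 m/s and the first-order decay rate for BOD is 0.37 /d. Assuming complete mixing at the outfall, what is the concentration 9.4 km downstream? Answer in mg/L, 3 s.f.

3.14 mg/L

10000 L/s = 10 m³/s.
After complete mixing, C₀ = (10·46 + 298·1.88) / 308 = 3.312 mg/L.
Travel time t = 9400 m / 0.75 m/s = 1.253e+04 s = 0.1451 d.
C = 3.312·exp(−0.37·0.1451) = 3.312·0.9477 = 3.139 mg/L.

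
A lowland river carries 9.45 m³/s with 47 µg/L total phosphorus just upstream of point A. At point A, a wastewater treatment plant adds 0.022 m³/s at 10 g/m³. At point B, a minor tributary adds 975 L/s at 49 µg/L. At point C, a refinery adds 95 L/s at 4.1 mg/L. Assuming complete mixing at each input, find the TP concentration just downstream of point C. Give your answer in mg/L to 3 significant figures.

0.104 mg/L

47 µg/L = 0.047 mg/L.
After input A: C = (9.45·0.047 + 0.022·10) / 9.472 = 0.07012 mg/L.
975 L/s = 0.975 m³/s.
49 µg/L = 0.049 mg/L.
After input B: C = (9.472·0.07012 + 0.975·0.049) / 10.45 = 0.06815 mg/L.
95 L/s = 0.095 m³/s.
After input C: C = (10.45·0.06815 + 0.095·4.1) / 10.54 = 0.1045 mg/L.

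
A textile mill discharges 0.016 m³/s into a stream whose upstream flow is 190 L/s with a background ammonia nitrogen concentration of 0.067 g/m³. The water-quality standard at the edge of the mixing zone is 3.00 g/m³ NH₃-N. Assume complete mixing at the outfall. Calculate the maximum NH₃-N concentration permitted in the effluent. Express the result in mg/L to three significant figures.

190 L/s = 0.19 m³/s.
Mass balance: 3·0.206 = 0.016·Cₑ + 0.19·0.067.
Cₑ = (0.618 − 0.01273) / 0.016 = 37.83 mg/L.

37.8 mg/L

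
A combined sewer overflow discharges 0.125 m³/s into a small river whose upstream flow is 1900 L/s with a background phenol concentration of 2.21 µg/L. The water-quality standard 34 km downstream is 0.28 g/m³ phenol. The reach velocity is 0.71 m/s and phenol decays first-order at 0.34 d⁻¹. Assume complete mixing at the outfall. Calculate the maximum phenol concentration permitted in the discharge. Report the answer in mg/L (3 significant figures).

1900 L/s = 1.9 m³/s.
2.21 µg/L = 0.00221 mg/L.
Travel time to the compliance point: t = 3.4e+04/0.71 = 4.789e+04 s = 0.5543 d; decay factor exp(−0.34·0.5543) = 0.8282.
So the concentration just after mixing may be at most 0.28/0.8282 = 0.3381 mg/L.
Mass balance: 0.3381·2.025 = 0.125·Cₑ + 1.9·0.00221.
Cₑ = (0.6846 − 0.004199) / 0.125 = 5.443 mg/L.

5.44 mg/L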